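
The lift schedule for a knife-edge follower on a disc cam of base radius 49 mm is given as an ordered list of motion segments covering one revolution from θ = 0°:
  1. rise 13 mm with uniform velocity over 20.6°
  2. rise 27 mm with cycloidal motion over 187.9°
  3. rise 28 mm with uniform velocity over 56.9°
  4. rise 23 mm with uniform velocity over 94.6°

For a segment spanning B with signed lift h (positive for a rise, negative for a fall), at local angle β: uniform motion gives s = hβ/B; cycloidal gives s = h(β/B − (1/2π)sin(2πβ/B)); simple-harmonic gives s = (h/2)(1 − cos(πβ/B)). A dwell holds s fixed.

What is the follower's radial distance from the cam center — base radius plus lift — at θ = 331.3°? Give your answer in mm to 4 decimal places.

seg 1 [0°–20.6°] uniform, h=13: full span → s += 13 → s = 13.0000
seg 2 [20.6°–208.5°] cycloidal, h=27: full span → s += 27 → s = 40.0000
seg 3 [208.5°–265.4°] uniform, h=28: full span → s += 28 → s = 68.0000
seg 4 [265.4°–360°] uniform, h=23: θ=331.3° here. β=65.9, B=94.6. 23·65.9/94.6 = 16.0222 → s = 84.0222
radial distance = base radius + s = 49 + 84.0222 = 133.0222

133.0222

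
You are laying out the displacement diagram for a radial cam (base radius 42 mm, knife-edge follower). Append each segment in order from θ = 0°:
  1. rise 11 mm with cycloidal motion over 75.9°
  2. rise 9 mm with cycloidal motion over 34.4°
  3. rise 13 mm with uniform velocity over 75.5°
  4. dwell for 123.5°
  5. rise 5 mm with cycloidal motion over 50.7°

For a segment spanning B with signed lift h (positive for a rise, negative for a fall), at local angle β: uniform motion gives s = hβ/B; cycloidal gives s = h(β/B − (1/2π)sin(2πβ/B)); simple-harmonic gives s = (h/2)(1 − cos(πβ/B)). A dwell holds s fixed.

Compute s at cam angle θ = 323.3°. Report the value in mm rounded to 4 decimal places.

seg 1 [0°–75.9°] cycloidal, h=11: full span → s += 11 → s = 11.0000
seg 2 [75.9°–110.3°] cycloidal, h=9: full span → s += 9 → s = 20.0000
seg 3 [110.3°–185.8°] uniform, h=13: full span → s += 13 → s = 33.0000
seg 4 [185.8°–309.3°] dwell: s stays 33.0000
seg 5 [309.3°–360°] cycloidal, h=5: θ=323.3° here. β=14, B=50.7. 5·(0.2761 − sin(2π·0.2761)/(2π)) = 0.5956 → s = 33.5956

33.5956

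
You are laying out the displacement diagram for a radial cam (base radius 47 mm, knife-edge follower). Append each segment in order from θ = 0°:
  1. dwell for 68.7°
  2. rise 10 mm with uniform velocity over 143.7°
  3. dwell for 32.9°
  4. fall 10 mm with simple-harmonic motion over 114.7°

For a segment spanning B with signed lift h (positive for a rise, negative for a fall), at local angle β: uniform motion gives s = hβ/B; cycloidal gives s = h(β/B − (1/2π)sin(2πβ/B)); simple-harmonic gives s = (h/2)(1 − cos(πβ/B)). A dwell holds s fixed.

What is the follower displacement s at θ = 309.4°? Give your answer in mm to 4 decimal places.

seg 1 [0°–68.7°] dwell: s stays 0.0000
seg 2 [68.7°–212.4°] uniform, h=10: full span → s += 10 → s = 10.0000
seg 3 [212.4°–245.3°] dwell: s stays 10.0000
seg 4 [245.3°–360°] simple-harmonic, h=-10: θ=309.4° here. β=64.1, B=114.7. -10/2·(1 − cos(π·0.5588)) = -5.9191 → s = 4.0809

4.0809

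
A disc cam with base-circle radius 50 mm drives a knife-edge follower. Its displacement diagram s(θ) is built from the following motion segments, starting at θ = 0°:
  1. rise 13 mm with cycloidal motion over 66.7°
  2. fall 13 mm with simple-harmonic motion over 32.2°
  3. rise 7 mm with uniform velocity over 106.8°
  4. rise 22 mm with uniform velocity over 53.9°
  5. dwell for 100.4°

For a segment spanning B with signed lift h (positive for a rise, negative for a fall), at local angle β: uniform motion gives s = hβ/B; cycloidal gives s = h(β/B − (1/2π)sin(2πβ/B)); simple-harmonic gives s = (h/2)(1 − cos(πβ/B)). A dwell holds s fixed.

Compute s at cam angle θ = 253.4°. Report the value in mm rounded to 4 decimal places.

seg 1 [0°–66.7°] cycloidal, h=13: full span → s += 13 → s = 13.0000
seg 2 [66.7°–98.9°] simple-harmonic, h=-13: full span → s += -13 → s = 0.0000
seg 3 [98.9°–205.7°] uniform, h=7: full span → s += 7 → s = 7.0000
seg 4 [205.7°–259.6°] uniform, h=22: θ=253.4° here. β=47.7, B=53.9. 22·47.7/53.9 = 19.4694 → s = 26.4694

26.4694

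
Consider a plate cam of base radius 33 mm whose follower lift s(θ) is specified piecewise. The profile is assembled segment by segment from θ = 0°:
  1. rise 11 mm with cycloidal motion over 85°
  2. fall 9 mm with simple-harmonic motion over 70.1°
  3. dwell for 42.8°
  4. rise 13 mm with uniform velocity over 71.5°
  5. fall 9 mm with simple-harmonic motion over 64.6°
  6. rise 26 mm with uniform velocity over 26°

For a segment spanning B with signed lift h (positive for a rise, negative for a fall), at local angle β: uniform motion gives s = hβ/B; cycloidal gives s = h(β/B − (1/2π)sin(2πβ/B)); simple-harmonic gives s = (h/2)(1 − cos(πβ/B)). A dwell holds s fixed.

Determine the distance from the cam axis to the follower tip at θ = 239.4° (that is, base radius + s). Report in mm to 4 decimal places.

seg 1 [0°–85°] cycloidal, h=11: full span → s += 11 → s = 11.0000
seg 2 [85°–155.1°] simple-harmonic, h=-9: full span → s += -9 → s = 2.0000
seg 3 [155.1°–197.9°] dwell: s stays 2.0000
seg 4 [197.9°–269.4°] uniform, h=13: θ=239.4° here. β=41.5, B=71.5. 13·41.5/71.5 = 7.5455 → s = 9.5455
radial distance = base radius + s = 33 + 9.5455 = 42.5455

42.5455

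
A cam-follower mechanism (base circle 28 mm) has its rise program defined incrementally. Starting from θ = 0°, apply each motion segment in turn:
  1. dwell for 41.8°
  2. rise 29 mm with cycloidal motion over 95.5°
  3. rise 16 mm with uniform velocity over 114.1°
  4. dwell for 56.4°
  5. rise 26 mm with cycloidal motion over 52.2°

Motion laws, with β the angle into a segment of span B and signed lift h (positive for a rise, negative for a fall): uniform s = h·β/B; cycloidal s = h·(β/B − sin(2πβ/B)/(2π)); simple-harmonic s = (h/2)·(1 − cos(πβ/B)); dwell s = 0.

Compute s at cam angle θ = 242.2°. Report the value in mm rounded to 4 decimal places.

seg 1 [0°–41.8°] dwell: s stays 0.0000
seg 2 [41.8°–137.3°] cycloidal, h=29: full span → s += 29 → s = 29.0000
seg 3 [137.3°–251.4°] uniform, h=16: θ=242.2° here. β=104.9, B=114.1. 16·104.9/114.1 = 14.7099 → s = 43.7099

43.7099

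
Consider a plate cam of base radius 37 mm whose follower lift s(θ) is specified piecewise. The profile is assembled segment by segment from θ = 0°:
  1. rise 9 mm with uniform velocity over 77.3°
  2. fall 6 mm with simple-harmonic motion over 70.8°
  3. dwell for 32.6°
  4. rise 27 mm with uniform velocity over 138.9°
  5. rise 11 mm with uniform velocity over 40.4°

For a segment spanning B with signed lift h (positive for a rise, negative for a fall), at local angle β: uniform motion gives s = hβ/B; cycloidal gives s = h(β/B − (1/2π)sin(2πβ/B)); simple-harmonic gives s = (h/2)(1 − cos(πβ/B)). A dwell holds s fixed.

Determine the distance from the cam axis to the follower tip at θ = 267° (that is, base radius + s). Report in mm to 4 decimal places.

seg 1 [0°–77.3°] uniform, h=9: full span → s += 9 → s = 9.0000
seg 2 [77.3°–148.1°] simple-harmonic, h=-6: full span → s += -6 → s = 3.0000
seg 3 [148.1°–180.7°] dwell: s stays 3.0000
seg 4 [180.7°–319.6°] uniform, h=27: θ=267° here. β=86.3, B=138.9. 27·86.3/138.9 = 16.7754 → s = 19.7754
radial distance = base radius + s = 37 + 19.7754 = 56.7754

56.7754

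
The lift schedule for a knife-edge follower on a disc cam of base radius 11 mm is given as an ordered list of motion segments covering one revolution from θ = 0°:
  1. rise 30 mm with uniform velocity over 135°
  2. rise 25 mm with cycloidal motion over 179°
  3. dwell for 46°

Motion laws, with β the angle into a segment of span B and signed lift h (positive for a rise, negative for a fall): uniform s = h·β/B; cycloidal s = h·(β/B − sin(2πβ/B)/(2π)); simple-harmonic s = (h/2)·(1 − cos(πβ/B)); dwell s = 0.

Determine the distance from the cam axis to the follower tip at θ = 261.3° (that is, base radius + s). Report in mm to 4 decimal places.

seg 1 [0°–135°] uniform, h=30: full span → s += 30 → s = 30.0000
seg 2 [135°–314°] cycloidal, h=25: θ=261.3° here. β=126.3, B=179. 25·(0.7056 − sin(2π·0.7056)/(2π)) = 21.4646 → s = 51.4646
radial distance = base radius + s = 11 + 51.4646 = 62.4646

62.4646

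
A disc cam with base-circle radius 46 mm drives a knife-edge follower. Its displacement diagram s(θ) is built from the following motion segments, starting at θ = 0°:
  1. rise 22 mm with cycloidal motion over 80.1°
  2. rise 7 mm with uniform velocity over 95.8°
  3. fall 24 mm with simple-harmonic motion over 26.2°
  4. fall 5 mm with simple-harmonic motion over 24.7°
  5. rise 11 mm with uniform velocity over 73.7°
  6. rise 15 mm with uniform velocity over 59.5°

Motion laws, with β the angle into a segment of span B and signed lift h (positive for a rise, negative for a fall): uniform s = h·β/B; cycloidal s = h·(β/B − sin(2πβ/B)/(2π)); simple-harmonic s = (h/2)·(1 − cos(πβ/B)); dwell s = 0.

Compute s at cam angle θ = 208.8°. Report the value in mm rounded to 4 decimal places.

seg 1 [0°–80.1°] cycloidal, h=22: full span → s += 22 → s = 22.0000
seg 2 [80.1°–175.9°] uniform, h=7: full span → s += 7 → s = 29.0000
seg 3 [175.9°–202.1°] simple-harmonic, h=-24: full span → s += -24 → s = 5.0000
seg 4 [202.1°–226.8°] simple-harmonic, h=-5: θ=208.8° here. β=6.7, B=24.7. -5/2·(1 − cos(π·0.2713)) = -0.8541 → s = 4.1459

4.1459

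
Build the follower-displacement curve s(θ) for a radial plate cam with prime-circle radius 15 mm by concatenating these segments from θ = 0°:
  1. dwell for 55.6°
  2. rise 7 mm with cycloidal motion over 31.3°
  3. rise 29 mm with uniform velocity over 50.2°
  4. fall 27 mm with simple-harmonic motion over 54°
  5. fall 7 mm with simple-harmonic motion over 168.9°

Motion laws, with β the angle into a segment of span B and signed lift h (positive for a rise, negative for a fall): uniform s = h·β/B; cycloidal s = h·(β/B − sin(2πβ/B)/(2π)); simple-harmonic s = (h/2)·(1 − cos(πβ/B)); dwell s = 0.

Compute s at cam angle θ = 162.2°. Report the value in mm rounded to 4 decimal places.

seg 1 [0°–55.6°] dwell: s stays 0.0000
seg 2 [55.6°–86.9°] cycloidal, h=7: full span → s += 7 → s = 7.0000
seg 3 [86.9°–137.1°] uniform, h=29: full span → s += 29 → s = 36.0000
seg 4 [137.1°–191.1°] simple-harmonic, h=-27: θ=162.2° here. β=25.1, B=54. -27/2·(1 − cos(π·0.4648)) = -12.0108 → s = 23.9892

23.9892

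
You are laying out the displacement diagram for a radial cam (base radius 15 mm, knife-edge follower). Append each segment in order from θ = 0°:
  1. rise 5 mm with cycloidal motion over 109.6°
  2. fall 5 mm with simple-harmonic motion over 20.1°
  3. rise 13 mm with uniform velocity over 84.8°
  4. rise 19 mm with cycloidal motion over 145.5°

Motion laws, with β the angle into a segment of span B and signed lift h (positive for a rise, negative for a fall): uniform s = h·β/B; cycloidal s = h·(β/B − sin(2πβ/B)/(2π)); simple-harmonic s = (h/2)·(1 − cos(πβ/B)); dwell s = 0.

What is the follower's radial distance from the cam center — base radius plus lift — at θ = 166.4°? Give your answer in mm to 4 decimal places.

seg 1 [0°–109.6°] cycloidal, h=5: full span → s += 5 → s = 5.0000
seg 2 [109.6°–129.7°] simple-harmonic, h=-5: full span → s += -5 → s = 0.0000
seg 3 [129.7°–214.5°] uniform, h=13: θ=166.4° here. β=36.7, B=84.8. 13·36.7/84.8 = 5.6262 → s = 5.6262
radial distance = base radius + s = 15 + 5.6262 = 20.6262

20.6262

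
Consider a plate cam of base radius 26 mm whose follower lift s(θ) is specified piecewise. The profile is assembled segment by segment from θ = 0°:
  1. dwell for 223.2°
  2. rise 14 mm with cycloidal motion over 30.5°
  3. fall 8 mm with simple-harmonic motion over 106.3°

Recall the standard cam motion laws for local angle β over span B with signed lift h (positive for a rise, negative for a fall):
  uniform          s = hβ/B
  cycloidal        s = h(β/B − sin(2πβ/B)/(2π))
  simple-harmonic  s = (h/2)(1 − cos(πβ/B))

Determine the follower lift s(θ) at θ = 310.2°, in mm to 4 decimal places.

seg 1 [0°–223.2°] dwell: s stays 0.0000
seg 2 [223.2°–253.7°] cycloidal, h=14: full span → s += 14 → s = 14.0000
seg 3 [253.7°–360°] simple-harmonic, h=-8: θ=310.2° here. β=56.5, B=106.3. -8/2·(1 − cos(π·0.5315)) = -4.3954 → s = 9.6046

9.6046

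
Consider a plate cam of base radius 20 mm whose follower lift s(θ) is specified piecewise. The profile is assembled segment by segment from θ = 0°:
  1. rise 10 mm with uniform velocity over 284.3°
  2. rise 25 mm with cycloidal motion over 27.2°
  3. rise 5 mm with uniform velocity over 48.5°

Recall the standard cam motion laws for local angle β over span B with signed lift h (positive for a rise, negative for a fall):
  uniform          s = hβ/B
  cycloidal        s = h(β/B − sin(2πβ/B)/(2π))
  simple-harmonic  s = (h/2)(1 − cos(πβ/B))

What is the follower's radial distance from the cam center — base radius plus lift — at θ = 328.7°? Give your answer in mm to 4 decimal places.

seg 1 [0°–284.3°] uniform, h=10: full span → s += 10 → s = 10.0000
seg 2 [284.3°–311.5°] cycloidal, h=25: full span → s += 25 → s = 35.0000
seg 3 [311.5°–360°] uniform, h=5: θ=328.7° here. β=17.2, B=48.5. 5·17.2/48.5 = 1.7732 → s = 36.7732
radial distance = base radius + s = 20 + 36.7732 = 56.7732

56.7732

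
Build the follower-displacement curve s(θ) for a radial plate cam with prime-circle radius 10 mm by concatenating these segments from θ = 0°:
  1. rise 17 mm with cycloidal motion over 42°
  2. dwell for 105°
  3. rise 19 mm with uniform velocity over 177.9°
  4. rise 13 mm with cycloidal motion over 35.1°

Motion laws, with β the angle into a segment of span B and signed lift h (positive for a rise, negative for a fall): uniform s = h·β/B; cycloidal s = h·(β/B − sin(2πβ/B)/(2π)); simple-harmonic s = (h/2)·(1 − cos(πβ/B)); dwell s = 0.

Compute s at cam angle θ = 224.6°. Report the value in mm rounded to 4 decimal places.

seg 1 [0°–42°] cycloidal, h=17: full span → s += 17 → s = 17.0000
seg 2 [42°–147°] dwell: s stays 17.0000
seg 3 [147°–324.9°] uniform, h=19: θ=224.6° here. β=77.6, B=177.9. 19·77.6/177.9 = 8.2878 → s = 25.2878

25.2878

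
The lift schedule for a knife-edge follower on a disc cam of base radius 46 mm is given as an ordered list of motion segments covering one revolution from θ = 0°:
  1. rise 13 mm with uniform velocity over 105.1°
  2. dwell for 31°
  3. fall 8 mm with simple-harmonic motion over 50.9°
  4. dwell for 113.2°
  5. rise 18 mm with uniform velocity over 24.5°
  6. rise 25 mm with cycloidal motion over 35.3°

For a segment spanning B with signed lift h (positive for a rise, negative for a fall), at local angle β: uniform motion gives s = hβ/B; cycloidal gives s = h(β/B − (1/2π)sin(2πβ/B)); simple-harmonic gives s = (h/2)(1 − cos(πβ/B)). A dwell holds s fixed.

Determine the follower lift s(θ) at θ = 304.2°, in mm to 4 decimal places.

seg 1 [0°–105.1°] uniform, h=13: full span → s += 13 → s = 13.0000
seg 2 [105.1°–136.1°] dwell: s stays 13.0000
seg 3 [136.1°–187°] simple-harmonic, h=-8: full span → s += -8 → s = 5.0000
seg 4 [187°–300.2°] dwell: s stays 5.0000
seg 5 [300.2°–324.7°] uniform, h=18: θ=304.2° here. β=4, B=24.5. 18·4/24.5 = 2.9388 → s = 7.9388

7.9388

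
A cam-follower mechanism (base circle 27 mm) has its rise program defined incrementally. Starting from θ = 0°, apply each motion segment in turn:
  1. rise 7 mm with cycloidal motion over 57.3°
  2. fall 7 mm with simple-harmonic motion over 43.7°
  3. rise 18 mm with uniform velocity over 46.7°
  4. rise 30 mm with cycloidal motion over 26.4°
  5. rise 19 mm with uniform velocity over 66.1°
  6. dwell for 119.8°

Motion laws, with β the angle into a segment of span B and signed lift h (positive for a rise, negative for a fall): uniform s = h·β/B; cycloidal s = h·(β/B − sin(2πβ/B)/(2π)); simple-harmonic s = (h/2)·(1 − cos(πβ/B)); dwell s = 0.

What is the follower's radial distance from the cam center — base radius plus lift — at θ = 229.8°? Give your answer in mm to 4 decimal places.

seg 1 [0°–57.3°] cycloidal, h=7: full span → s += 7 → s = 7.0000
seg 2 [57.3°–101°] simple-harmonic, h=-7: full span → s += -7 → s = 0.0000
seg 3 [101°–147.7°] uniform, h=18: full span → s += 18 → s = 18.0000
seg 4 [147.7°–174.1°] cycloidal, h=30: full span → s += 30 → s = 48.0000
seg 5 [174.1°–240.2°] uniform, h=19: θ=229.8° here. β=55.7, B=66.1. 19·55.7/66.1 = 16.0106 → s = 64.0106
radial distance = base radius + s = 27 + 64.0106 = 91.0106

91.0106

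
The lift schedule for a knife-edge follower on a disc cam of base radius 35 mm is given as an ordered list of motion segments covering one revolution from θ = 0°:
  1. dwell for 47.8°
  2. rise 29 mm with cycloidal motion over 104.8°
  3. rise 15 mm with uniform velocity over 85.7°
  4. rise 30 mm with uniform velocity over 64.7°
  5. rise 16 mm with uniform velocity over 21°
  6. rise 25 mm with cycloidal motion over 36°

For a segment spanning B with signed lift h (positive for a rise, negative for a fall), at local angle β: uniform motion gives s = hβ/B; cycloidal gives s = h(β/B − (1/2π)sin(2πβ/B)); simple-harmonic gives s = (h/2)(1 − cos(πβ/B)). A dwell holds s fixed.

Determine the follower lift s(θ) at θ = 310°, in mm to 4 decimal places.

seg 1 [0°–47.8°] dwell: s stays 0.0000
seg 2 [47.8°–152.6°] cycloidal, h=29: full span → s += 29 → s = 29.0000
seg 3 [152.6°–238.3°] uniform, h=15: full span → s += 15 → s = 44.0000
seg 4 [238.3°–303°] uniform, h=30: full span → s += 30 → s = 74.0000
seg 5 [303°–324°] uniform, h=16: θ=310° here. β=7, B=21. 16·7/21 = 5.3333 → s = 79.3333

79.3333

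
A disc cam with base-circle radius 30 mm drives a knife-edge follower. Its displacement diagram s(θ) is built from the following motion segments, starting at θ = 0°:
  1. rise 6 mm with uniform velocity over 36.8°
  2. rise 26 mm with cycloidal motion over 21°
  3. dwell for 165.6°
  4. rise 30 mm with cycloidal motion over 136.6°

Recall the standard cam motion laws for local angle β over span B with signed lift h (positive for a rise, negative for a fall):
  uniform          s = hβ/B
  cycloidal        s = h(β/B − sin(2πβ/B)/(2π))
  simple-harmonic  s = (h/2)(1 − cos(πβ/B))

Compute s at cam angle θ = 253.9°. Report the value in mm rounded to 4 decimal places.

seg 1 [0°–36.8°] uniform, h=6: full span → s += 6 → s = 6.0000
seg 2 [36.8°–57.8°] cycloidal, h=26: full span → s += 26 → s = 32.0000
seg 3 [57.8°–223.4°] dwell: s stays 32.0000
seg 4 [223.4°–360°] cycloidal, h=30: θ=253.9° here. β=30.5, B=136.6. 30·(0.2233 − sin(2π·0.2233)/(2π)) = 1.9909 → s = 33.9909

33.9909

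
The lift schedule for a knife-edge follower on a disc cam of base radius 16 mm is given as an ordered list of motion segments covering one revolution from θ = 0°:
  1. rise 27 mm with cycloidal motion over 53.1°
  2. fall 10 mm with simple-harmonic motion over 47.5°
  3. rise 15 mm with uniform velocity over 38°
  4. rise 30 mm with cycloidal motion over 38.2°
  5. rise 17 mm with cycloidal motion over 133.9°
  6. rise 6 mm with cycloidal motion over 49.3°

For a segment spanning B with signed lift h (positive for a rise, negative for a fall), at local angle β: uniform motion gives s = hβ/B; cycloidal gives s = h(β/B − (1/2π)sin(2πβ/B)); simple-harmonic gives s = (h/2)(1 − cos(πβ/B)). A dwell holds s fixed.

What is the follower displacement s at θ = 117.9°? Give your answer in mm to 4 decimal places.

seg 1 [0°–53.1°] cycloidal, h=27: full span → s += 27 → s = 27.0000
seg 2 [53.1°–100.6°] simple-harmonic, h=-10: full span → s += -10 → s = 17.0000
seg 3 [100.6°–138.6°] uniform, h=15: θ=117.9° here. β=17.3, B=38. 15·17.3/38 = 6.8289 → s = 23.8289

23.8289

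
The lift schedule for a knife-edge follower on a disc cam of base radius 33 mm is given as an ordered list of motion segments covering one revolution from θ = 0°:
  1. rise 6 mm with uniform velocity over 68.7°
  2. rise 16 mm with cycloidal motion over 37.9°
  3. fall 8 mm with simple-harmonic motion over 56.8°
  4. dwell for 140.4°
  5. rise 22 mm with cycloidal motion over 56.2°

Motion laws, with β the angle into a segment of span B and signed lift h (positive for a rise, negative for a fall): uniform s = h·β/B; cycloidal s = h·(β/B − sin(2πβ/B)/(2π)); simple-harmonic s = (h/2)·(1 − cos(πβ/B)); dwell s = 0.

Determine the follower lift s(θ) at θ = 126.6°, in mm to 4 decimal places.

seg 1 [0°–68.7°] uniform, h=6: full span → s += 6 → s = 6.0000
seg 2 [68.7°–106.6°] cycloidal, h=16: full span → s += 16 → s = 22.0000
seg 3 [106.6°–163.4°] simple-harmonic, h=-8: θ=126.6° here. β=20, B=56.8. -8/2·(1 − cos(π·0.3521)) = -2.2077 → s = 19.7923

19.7923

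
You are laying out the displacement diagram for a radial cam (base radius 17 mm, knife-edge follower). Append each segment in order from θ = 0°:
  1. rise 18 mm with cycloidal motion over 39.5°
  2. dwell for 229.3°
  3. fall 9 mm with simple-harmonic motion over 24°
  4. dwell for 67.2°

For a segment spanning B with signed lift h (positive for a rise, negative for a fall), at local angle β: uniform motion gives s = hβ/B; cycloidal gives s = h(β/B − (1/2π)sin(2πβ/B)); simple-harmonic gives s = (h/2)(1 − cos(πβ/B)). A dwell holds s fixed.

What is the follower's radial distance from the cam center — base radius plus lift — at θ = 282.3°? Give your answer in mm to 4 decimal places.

seg 1 [0°–39.5°] cycloidal, h=18: full span → s += 18 → s = 18.0000
seg 2 [39.5°–268.8°] dwell: s stays 18.0000
seg 3 [268.8°–292.8°] simple-harmonic, h=-9: θ=282.3° here. β=13.5, B=24. -9/2·(1 − cos(π·0.5625)) = -5.3779 → s = 12.6221
radial distance = base radius + s = 17 + 12.6221 = 29.6221

29.6221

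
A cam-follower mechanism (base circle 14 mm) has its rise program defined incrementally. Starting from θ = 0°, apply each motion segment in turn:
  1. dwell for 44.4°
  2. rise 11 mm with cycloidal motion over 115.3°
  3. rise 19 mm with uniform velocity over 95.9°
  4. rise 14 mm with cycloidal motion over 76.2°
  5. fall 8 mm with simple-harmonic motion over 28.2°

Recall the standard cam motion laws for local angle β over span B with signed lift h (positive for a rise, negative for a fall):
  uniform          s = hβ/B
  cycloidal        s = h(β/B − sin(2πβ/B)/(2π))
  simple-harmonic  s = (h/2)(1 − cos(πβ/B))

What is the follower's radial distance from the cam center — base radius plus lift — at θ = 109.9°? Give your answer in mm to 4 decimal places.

seg 1 [0°–44.4°] dwell: s stays 0.0000
seg 2 [44.4°–159.7°] cycloidal, h=11: θ=109.9° here. β=65.5, B=115.3. 11·(0.5681 − sin(2π·0.5681)/(2π)) = 6.9752 → s = 6.9752
radial distance = base radius + s = 14 + 6.9752 = 20.9752

20.9752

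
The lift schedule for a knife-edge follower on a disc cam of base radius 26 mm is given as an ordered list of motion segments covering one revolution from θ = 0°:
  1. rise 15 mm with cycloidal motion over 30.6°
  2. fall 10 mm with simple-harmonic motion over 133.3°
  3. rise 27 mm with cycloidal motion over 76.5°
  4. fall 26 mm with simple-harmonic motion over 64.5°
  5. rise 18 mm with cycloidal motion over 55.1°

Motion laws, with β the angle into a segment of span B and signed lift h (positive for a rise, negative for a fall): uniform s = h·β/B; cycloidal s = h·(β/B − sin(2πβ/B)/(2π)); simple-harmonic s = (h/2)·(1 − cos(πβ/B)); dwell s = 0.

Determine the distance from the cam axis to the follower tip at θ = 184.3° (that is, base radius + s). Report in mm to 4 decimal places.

seg 1 [0°–30.6°] cycloidal, h=15: full span → s += 15 → s = 15.0000
seg 2 [30.6°–163.9°] simple-harmonic, h=-10: full span → s += -10 → s = 5.0000
seg 3 [163.9°–240.4°] cycloidal, h=27: θ=184.3° here. β=20.4, B=76.5. 27·(0.2667 − sin(2π·0.2667)/(2π)) = 2.9264 → s = 7.9264
radial distance = base radius + s = 26 + 7.9264 = 33.9264

33.9264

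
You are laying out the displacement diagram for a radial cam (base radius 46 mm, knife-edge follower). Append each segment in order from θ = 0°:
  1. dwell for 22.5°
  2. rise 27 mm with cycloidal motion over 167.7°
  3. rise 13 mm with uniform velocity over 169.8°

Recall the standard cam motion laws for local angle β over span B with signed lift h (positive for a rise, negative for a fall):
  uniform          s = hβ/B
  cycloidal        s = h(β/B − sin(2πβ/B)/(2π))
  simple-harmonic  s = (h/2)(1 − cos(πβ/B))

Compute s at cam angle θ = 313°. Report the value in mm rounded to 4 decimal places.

seg 1 [0°–22.5°] dwell: s stays 0.0000
seg 2 [22.5°–190.2°] cycloidal, h=27: full span → s += 27 → s = 27.0000
seg 3 [190.2°–360°] uniform, h=13: θ=313° here. β=122.8, B=169.8. 13·122.8/169.8 = 9.4016 → s = 36.4016

36.4016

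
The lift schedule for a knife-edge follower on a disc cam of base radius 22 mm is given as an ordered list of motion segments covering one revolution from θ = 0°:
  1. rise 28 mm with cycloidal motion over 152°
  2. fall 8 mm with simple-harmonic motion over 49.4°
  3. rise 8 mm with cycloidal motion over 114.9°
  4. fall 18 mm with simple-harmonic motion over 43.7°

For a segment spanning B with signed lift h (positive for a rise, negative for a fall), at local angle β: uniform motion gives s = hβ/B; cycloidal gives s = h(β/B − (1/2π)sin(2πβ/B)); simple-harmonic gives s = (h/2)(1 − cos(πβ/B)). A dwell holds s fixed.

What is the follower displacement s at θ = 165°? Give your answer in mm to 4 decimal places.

seg 1 [0°–152°] cycloidal, h=28: full span → s += 28 → s = 28.0000
seg 2 [152°–201.4°] simple-harmonic, h=-8: θ=165° here. β=13, B=49.4. -8/2·(1 − cos(π·0.2632)) = -1.2909 → s = 26.7091

26.7091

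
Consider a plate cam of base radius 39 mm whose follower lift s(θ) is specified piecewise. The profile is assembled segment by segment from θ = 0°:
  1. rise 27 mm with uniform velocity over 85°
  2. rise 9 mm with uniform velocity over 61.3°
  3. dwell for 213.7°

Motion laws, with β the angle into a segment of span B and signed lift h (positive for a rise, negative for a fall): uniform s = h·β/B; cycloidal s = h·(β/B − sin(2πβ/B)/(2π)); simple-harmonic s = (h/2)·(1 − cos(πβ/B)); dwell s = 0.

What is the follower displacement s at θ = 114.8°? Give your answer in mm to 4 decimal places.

seg 1 [0°–85°] uniform, h=27: full span → s += 27 → s = 27.0000
seg 2 [85°–146.3°] uniform, h=9: θ=114.8° here. β=29.8, B=61.3. 9·29.8/61.3 = 4.3752 → s = 31.3752

31.3752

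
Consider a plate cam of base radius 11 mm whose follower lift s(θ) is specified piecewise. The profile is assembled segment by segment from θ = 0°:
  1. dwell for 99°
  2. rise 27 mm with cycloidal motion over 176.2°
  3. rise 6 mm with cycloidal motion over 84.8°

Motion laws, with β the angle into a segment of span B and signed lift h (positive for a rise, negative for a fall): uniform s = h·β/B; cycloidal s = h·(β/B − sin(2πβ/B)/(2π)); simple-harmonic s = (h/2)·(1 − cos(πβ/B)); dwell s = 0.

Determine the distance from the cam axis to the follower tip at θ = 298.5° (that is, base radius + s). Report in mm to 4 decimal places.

seg 1 [0°–99°] dwell: s stays 0.0000
seg 2 [99°–275.2°] cycloidal, h=27: full span → s += 27 → s = 27.0000
seg 3 [275.2°–360°] cycloidal, h=6: θ=298.5° here. β=23.3, B=84.8. 6·(0.2748 − sin(2π·0.2748)/(2π)) = 0.7052 → s = 27.7052
radial distance = base radius + s = 11 + 27.7052 = 38.7052

38.7052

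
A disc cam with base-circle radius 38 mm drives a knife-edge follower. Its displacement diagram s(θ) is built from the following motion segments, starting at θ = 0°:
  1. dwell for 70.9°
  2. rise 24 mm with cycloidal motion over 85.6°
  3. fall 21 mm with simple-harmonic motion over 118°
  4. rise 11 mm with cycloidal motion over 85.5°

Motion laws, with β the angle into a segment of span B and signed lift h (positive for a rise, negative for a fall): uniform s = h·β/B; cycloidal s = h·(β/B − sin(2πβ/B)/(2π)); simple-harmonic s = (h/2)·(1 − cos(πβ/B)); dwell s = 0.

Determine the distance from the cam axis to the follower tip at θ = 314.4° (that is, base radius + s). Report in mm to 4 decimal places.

seg 1 [0°–70.9°] dwell: s stays 0.0000
seg 2 [70.9°–156.5°] cycloidal, h=24: full span → s += 24 → s = 24.0000
seg 3 [156.5°–274.5°] simple-harmonic, h=-21: full span → s += -21 → s = 3.0000
seg 4 [274.5°–360°] cycloidal, h=11: θ=314.4° here. β=39.9, B=85.5. 11·(0.4667 − sin(2π·0.4667)/(2π)) = 4.7693 → s = 7.7693
radial distance = base radius + s = 38 + 7.7693 = 45.7693

45.7693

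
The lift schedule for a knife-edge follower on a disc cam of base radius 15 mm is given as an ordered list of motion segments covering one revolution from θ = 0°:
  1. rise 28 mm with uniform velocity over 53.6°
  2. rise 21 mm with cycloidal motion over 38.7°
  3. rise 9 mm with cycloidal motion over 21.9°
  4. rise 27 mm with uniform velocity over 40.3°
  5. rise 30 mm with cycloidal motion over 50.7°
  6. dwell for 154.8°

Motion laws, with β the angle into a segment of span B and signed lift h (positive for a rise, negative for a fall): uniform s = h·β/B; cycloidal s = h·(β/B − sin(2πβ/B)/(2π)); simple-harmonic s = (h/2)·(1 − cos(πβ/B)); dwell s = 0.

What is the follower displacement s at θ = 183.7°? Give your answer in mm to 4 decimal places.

seg 1 [0°–53.6°] uniform, h=28: full span → s += 28 → s = 28.0000
seg 2 [53.6°–92.3°] cycloidal, h=21: full span → s += 21 → s = 49.0000
seg 3 [92.3°–114.2°] cycloidal, h=9: full span → s += 9 → s = 58.0000
seg 4 [114.2°–154.5°] uniform, h=27: full span → s += 27 → s = 85.0000
seg 5 [154.5°–205.2°] cycloidal, h=30: θ=183.7° here. β=29.2, B=50.7. 30·(0.5759 − sin(2π·0.5759)/(2π)) = 19.4708 → s = 104.4708

104.4708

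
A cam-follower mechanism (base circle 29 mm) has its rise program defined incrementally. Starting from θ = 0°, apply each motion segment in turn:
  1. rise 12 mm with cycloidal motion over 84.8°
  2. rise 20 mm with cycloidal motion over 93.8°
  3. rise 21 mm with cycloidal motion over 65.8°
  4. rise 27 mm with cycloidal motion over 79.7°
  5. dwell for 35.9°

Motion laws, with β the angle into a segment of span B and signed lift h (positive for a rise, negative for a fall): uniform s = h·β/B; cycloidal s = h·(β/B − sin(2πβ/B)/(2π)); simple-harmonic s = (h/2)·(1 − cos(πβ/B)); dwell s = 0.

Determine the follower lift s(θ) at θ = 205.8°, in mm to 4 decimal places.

seg 1 [0°–84.8°] cycloidal, h=12: full span → s += 12 → s = 12.0000
seg 2 [84.8°–178.6°] cycloidal, h=20: full span → s += 20 → s = 32.0000
seg 3 [178.6°–244.4°] cycloidal, h=21: θ=205.8° here. β=27.2, B=65.8. 21·(0.4134 − sin(2π·0.4134)/(2π)) = 6.9502 → s = 38.9502

38.9502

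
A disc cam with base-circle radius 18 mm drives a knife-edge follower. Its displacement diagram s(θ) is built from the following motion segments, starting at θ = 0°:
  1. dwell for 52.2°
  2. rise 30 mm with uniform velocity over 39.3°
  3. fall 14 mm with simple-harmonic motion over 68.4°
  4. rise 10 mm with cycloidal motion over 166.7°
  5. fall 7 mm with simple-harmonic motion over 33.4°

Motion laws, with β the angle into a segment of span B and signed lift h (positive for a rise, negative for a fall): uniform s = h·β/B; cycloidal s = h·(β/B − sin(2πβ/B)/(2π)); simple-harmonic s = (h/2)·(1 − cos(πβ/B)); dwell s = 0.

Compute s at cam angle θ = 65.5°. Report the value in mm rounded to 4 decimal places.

seg 1 [0°–52.2°] dwell: s stays 0.0000
seg 2 [52.2°–91.5°] uniform, h=30: θ=65.5° here. β=13.3, B=39.3. 30·13.3/39.3 = 10.1527 → s = 10.1527

10.1527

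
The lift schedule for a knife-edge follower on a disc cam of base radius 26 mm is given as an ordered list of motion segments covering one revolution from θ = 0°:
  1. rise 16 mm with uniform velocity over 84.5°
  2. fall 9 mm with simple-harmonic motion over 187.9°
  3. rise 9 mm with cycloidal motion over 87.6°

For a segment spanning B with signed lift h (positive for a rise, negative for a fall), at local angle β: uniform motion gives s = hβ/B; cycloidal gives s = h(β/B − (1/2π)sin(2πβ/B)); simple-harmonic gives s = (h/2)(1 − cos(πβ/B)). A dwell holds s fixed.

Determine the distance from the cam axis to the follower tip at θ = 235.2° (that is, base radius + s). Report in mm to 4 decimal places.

seg 1 [0°–84.5°] uniform, h=16: full span → s += 16 → s = 16.0000
seg 2 [84.5°–272.4°] simple-harmonic, h=-9: θ=235.2° here. β=150.7, B=187.9. -9/2·(1 − cos(π·0.8020)) = -8.1573 → s = 7.8427
radial distance = base radius + s = 26 + 7.8427 = 33.8427

33.8427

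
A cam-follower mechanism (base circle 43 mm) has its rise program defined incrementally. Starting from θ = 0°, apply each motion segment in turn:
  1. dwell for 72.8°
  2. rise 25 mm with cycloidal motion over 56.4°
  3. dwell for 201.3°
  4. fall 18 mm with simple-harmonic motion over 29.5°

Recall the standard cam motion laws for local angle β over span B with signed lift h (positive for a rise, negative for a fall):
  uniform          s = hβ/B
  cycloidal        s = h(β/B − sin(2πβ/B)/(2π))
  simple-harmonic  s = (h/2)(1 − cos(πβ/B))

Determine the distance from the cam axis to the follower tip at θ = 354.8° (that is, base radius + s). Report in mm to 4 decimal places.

seg 1 [0°–72.8°] dwell: s stays 0.0000
seg 2 [72.8°–129.2°] cycloidal, h=25: full span → s += 25 → s = 25.0000
seg 3 [129.2°–330.5°] dwell: s stays 25.0000
seg 4 [330.5°–360°] simple-harmonic, h=-18: θ=354.8° here. β=24.3, B=29.5. -18/2·(1 − cos(π·0.8237)) = -16.6549 → s = 8.3451
radial distance = base radius + s = 43 + 8.3451 = 51.3451

51.3451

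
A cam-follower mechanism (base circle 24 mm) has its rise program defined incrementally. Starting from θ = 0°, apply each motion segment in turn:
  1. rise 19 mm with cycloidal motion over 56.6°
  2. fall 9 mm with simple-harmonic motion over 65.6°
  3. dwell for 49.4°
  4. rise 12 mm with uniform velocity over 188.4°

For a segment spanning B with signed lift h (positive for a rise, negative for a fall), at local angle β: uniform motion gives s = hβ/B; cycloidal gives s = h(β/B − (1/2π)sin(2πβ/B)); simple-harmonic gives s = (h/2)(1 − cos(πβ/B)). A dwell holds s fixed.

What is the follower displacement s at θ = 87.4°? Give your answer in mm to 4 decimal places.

seg 1 [0°–56.6°] cycloidal, h=19: full span → s += 19 → s = 19.0000
seg 2 [56.6°–122.2°] simple-harmonic, h=-9: θ=87.4° here. β=30.8, B=65.6. -9/2·(1 − cos(π·0.4695)) = -4.0696 → s = 14.9304

14.9304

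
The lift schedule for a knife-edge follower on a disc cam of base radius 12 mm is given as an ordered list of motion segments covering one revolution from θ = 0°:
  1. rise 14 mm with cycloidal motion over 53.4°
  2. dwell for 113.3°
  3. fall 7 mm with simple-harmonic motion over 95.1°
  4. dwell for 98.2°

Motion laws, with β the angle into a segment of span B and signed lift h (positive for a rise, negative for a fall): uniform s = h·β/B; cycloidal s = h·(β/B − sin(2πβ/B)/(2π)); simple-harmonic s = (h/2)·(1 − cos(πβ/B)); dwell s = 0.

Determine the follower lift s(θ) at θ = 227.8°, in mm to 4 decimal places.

seg 1 [0°–53.4°] cycloidal, h=14: full span → s += 14 → s = 14.0000
seg 2 [53.4°–166.7°] dwell: s stays 14.0000
seg 3 [166.7°–261.8°] simple-harmonic, h=-7: θ=227.8° here. β=61.1, B=95.1. -7/2·(1 − cos(π·0.6425)) = -5.0149 → s = 8.9851

8.9851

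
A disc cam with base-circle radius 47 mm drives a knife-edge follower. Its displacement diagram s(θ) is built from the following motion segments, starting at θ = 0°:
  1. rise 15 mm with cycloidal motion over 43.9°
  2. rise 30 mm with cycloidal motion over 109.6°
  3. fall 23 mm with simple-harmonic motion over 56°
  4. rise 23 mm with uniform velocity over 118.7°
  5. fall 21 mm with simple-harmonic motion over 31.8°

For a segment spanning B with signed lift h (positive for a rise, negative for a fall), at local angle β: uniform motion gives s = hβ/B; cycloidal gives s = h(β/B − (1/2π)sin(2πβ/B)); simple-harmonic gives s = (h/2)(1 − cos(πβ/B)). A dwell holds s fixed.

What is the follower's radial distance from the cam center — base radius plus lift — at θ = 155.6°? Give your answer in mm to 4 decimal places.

seg 1 [0°–43.9°] cycloidal, h=15: full span → s += 15 → s = 15.0000
seg 2 [43.9°–153.5°] cycloidal, h=30: full span → s += 30 → s = 45.0000
seg 3 [153.5°–209.5°] simple-harmonic, h=-23: θ=155.6° here. β=2.1, B=56. -23/2·(1 − cos(π·0.0375)) = -0.0797 → s = 44.9203
radial distance = base radius + s = 47 + 44.9203 = 91.9203

91.9203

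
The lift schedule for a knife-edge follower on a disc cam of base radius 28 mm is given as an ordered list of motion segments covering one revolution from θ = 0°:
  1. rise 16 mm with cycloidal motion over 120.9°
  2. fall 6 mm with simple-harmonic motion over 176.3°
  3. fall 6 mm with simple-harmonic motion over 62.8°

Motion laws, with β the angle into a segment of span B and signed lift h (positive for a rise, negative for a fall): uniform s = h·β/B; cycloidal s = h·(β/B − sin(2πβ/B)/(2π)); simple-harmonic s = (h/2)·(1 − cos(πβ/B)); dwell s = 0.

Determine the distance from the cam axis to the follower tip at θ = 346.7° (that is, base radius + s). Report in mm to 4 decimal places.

seg 1 [0°–120.9°] cycloidal, h=16: full span → s += 16 → s = 16.0000
seg 2 [120.9°–297.2°] simple-harmonic, h=-6: full span → s += -6 → s = 10.0000
seg 3 [297.2°–360°] simple-harmonic, h=-6: θ=346.7° here. β=49.5, B=62.8. -6/2·(1 − cos(π·0.7882)) = -5.3601 → s = 4.6399
radial distance = base radius + s = 28 + 4.6399 = 32.6399

32.6399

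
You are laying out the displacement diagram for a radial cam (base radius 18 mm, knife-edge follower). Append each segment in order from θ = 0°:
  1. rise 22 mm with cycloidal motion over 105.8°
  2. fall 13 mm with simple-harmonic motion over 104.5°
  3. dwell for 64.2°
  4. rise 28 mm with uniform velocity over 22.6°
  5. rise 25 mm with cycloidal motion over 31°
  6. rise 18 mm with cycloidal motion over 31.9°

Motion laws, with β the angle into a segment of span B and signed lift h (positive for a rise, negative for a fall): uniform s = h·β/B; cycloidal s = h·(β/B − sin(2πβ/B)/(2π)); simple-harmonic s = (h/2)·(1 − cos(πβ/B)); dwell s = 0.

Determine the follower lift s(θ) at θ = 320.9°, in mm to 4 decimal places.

seg 1 [0°–105.8°] cycloidal, h=22: full span → s += 22 → s = 22.0000
seg 2 [105.8°–210.3°] simple-harmonic, h=-13: full span → s += -13 → s = 9.0000
seg 3 [210.3°–274.5°] dwell: s stays 9.0000
seg 4 [274.5°–297.1°] uniform, h=28: full span → s += 28 → s = 37.0000
seg 5 [297.1°–328.1°] cycloidal, h=25: θ=320.9° here. β=23.8, B=31. 25·(0.7677 − sin(2π·0.7677)/(2π)) = 23.1477 → s = 60.1477

60.1477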